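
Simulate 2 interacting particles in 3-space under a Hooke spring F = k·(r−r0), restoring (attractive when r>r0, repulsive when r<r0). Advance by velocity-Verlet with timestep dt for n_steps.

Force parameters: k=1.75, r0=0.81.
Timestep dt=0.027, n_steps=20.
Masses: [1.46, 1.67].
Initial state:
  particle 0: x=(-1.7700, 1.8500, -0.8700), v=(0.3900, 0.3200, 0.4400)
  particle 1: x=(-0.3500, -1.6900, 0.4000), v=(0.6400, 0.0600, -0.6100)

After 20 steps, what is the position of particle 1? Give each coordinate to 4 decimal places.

step 0: x0=(-1.7700, 1.8500, -0.8700) x1=(-0.3500, -1.6900, 0.4000)
step 1: x0=(-1.7590, 1.8574, -0.8577) x1=(-0.3332, -1.6873, 0.3831)
step 2: x0=(-1.7470, 1.8623, -0.8445) x1=(-0.3172, -1.6824, 0.3655)
step 3: x0=(-1.7339, 1.8648, -0.8305) x1=(-0.3021, -1.6754, 0.3472)
step 4: x0=(-1.7199, 1.8648, -0.8156) x1=(-0.2878, -1.6662, 0.3281)
step 5: x0=(-1.7049, 1.8623, -0.8000) x1=(-0.2745, -1.6549, 0.3083)
step 6: x0=(-1.6889, 1.8574, -0.7835) x1=(-0.2620, -1.6414, 0.2879)
step 7: x0=(-1.6719, 1.8501, -0.7664) x1=(-0.2504, -1.6259, 0.2668)
step 8: x0=(-1.6539, 1.8403, -0.7485) x1=(-0.2396, -1.6082, 0.2451)
step 9: x0=(-1.6350, 1.8282, -0.7299) x1=(-0.2297, -1.5884, 0.2228)
step 10: x0=(-1.6151, 1.8138, -0.7107) x1=(-0.2206, -1.5666, 0.1999)
step 11: x0=(-1.5942, 1.7970, -0.6909) x1=(-0.2124, -1.5427, 0.1765)
step 12: x0=(-1.5724, 1.7779, -0.6704) x1=(-0.2050, -1.5169, 0.1525)
step 13: x0=(-1.5496, 1.7566, -0.6494) x1=(-0.1984, -1.4891, 0.1281)
step 14: x0=(-1.5259, 1.7331, -0.6279) x1=(-0.1926, -1.4593, 0.1032)
step 15: x0=(-1.5014, 1.7074, -0.6059) x1=(-0.1876, -1.4277, 0.0779)
step 16: x0=(-1.4759, 1.6796, -0.5834) x1=(-0.1833, -1.3943, 0.0521)
step 17: x0=(-1.4496, 1.6498, -0.5605) x1=(-0.1798, -1.3591, 0.0260)
step 18: x0=(-1.4225, 1.6180, -0.5372) x1=(-0.1771, -1.3221, -0.0004)
step 19: x0=(-1.3945, 1.5843, -0.5136) x1=(-0.1750, -1.2834, -0.0272)
step 20: x0=(-1.3658, 1.5487, -0.4897) x1=(-0.1737, -1.2431, -0.0542)

(-0.1737, -1.2431, -0.0542)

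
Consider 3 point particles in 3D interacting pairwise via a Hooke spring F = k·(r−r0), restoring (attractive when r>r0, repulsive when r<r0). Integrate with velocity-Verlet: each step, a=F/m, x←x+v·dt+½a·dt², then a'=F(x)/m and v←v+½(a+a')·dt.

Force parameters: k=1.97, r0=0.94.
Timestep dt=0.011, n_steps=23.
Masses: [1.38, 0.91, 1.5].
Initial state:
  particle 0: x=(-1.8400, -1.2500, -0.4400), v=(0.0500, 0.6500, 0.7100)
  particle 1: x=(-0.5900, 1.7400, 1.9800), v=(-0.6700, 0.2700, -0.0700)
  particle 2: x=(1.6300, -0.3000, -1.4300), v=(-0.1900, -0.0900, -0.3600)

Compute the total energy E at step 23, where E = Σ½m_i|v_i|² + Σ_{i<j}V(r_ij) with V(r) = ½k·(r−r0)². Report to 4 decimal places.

31.0278

step 0: x0=(-1.8400, -1.2500, -0.4400) x1=(-0.5900, 1.7400, 1.9800) x2=(1.6300, -0.3000, -1.4300)
step 1: x0=(-1.8391, -1.2426, -0.4321) x1=(-0.5973, 1.7425, 1.9786) x2=(1.6276, -0.3009, -1.4337)
step 2: x0=(-1.8377, -1.2347, -0.4240) x1=(-0.6043, 1.7439, 1.9761) x2=(1.6244, -0.3017, -1.4368)
step 3: x0=(-1.8356, -1.2262, -0.4157) x1=(-0.6112, 1.7443, 1.9723) x2=(1.6206, -0.3023, -1.4394)
step 4: x0=(-1.8329, -1.2173, -0.4072) x1=(-0.6178, 1.7437, 1.9674) x2=(1.6161, -0.3028, -1.4414)
step 5: x0=(-1.8296, -1.2078, -0.3986) x1=(-0.6242, 1.7421, 1.9613) x2=(1.6109, -0.3031, -1.4429)
step 6: x0=(-1.8257, -1.1978, -0.3898) x1=(-0.6303, 1.7394, 1.9539) x2=(1.6050, -0.3033, -1.4439)
step 7: x0=(-1.8212, -1.1874, -0.3808) x1=(-0.6363, 1.7358, 1.9455) x2=(1.5984, -0.3033, -1.4442)
step 8: x0=(-1.8161, -1.1764, -0.3716) x1=(-0.6420, 1.7311, 1.9358) x2=(1.5911, -0.3032, -1.4440)
step 9: x0=(-1.8104, -1.1649, -0.3623) x1=(-0.6475, 1.7254, 1.9250) x2=(1.5832, -0.3029, -1.4433)
step 10: x0=(-1.8042, -1.1530, -0.3528) x1=(-0.6527, 1.7188, 1.9131) x2=(1.5746, -0.3025, -1.4420)
step 11: x0=(-1.7973, -1.1406, -0.3432) x1=(-0.6578, 1.7111, 1.9000) x2=(1.5652, -0.3019, -1.4402)
step 12: x0=(-1.7899, -1.1277, -0.3334) x1=(-0.6625, 1.7025, 1.8857) x2=(1.5553, -0.3011, -1.4378)
step 13: x0=(-1.7819, -1.1143, -0.3234) x1=(-0.6671, 1.6929, 1.8704) x2=(1.5446, -0.3002, -1.4349)
step 14: x0=(-1.7733, -1.1004, -0.3133) x1=(-0.6714, 1.6824, 1.8539) x2=(1.5333, -0.2992, -1.4314)
step 15: x0=(-1.7642, -1.0861, -0.3031) x1=(-0.6755, 1.6709, 1.8363) x2=(1.5213, -0.2980, -1.4274)
step 16: x0=(-1.7545, -1.0713, -0.2928) x1=(-0.6793, 1.6584, 1.8177) x2=(1.5086, -0.2966, -1.4228)
step 17: x0=(-1.7442, -1.0561, -0.2823) x1=(-0.6829, 1.6450, 1.7979) x2=(1.4953, -0.2951, -1.4177)
step 18: x0=(-1.7334, -1.0405, -0.2717) x1=(-0.6862, 1.6307, 1.7771) x2=(1.4814, -0.2935, -1.4121)
step 19: x0=(-1.7221, -1.0244, -0.2610) x1=(-0.6893, 1.6155, 1.7553) x2=(1.4668, -0.2916, -1.4060)
step 20: x0=(-1.7102, -1.0079, -0.2501) x1=(-0.6922, 1.5994, 1.7324) x2=(1.4515, -0.2897, -1.3993)
step 21: x0=(-1.6979, -0.9910, -0.2392) x1=(-0.6948, 1.5825, 1.7085) x2=(1.4357, -0.2876, -1.3921)
step 22: x0=(-1.6850, -0.9736, -0.2282) x1=(-0.6972, 1.5646, 1.6836) x2=(1.4192, -0.2853, -1.3844)
step 23: x0=(-1.6715, -0.9559, -0.2171) x1=(-0.6993, 1.5459, 1.6577) x2=(1.4021, -0.2829, -1.3762)
step 0 velocities: v0=(0.0500, 0.6500, 0.7100) v1=(-0.6700, 0.2700, -0.0700) v2=(-0.1900, -0.0900, -0.3600)
step 0: KE=1.0111, PE=30.0181, E=31.0292
step 23 velocities: v0=(1.2422, 1.6301, 1.0149) v1=(-0.1825, -1.7380, -2.3959) v2=(-1.5826, 0.2265, 0.7705)
step 23: KE=9.9726, PE=21.0552, E=31.0278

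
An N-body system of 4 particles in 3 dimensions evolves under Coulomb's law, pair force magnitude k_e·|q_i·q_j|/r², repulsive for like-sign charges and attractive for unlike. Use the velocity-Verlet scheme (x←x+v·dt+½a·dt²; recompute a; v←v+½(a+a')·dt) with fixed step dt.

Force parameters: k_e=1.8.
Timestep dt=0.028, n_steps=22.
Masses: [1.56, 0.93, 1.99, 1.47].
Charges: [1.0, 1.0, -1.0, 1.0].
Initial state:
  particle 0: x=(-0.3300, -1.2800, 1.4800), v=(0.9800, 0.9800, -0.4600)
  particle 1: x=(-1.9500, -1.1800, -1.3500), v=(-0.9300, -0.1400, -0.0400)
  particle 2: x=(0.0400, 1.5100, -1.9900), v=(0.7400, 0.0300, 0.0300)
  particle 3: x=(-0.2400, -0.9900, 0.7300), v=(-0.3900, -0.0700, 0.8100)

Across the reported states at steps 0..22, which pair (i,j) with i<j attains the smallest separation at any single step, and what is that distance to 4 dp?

pair (0,3), distance 0.6223

step 0: x0=(-0.3300, -1.2800, 1.4800) x1=(-1.9500, -1.1800, -1.3500) x2=(0.0400, 1.5100, -1.9900) x3=(-0.2400, -0.9900, 0.7300)
step 1: x0=(-0.3026, -1.2528, 1.4678) x1=(-1.9761, -1.1839, -1.3513) x2=(0.0607, 1.5108, -1.9891) x3=(-0.2508, -0.9917, 0.7520)
step 2: x0=(-0.2753, -1.2261, 1.4570) x1=(-2.0023, -1.1877, -1.3529) x2=(0.0814, 1.5115, -1.9882) x3=(-0.2614, -0.9927, 0.7726)
step 3: x0=(-0.2479, -1.1999, 1.4480) x1=(-2.0287, -1.1914, -1.3547) x2=(0.1020, 1.5121, -1.9871) x3=(-0.2719, -0.9931, 0.7914)
step 4: x0=(-0.2205, -1.1743, 1.4408) x1=(-2.0552, -1.1950, -1.3569) x2=(0.1225, 1.5125, -1.9860) x3=(-0.2823, -0.9929, 0.8084)
step 5: x0=(-0.1928, -1.1492, 1.4356) x1=(-2.0818, -1.1985, -1.3593) x2=(0.1431, 1.5129, -1.9848) x3=(-0.2929, -0.9920, 0.8233)
step 6: x0=(-0.1647, -1.1246, 1.4325) x1=(-2.1085, -1.2020, -1.3621) x2=(0.1635, 1.5132, -1.9836) x3=(-0.3038, -0.9904, 0.8360)
step 7: x0=(-0.1361, -1.1005, 1.4317) x1=(-2.1353, -1.2054, -1.3651) x2=(0.1840, 1.5134, -1.9822) x3=(-0.3151, -0.9883, 0.8464)
step 8: x0=(-0.1067, -1.0768, 1.4331) x1=(-2.1623, -1.2087, -1.3683) x2=(0.2044, 1.5135, -1.9808) x3=(-0.3270, -0.9857, 0.8545)
step 9: x0=(-0.0765, -1.0534, 1.4366) x1=(-2.1893, -1.2119, -1.3718) x2=(0.2247, 1.5135, -1.9793) x3=(-0.3398, -0.9826, 0.8604)
step 10: x0=(-0.0453, -1.0302, 1.4422) x1=(-2.2165, -1.2151, -1.3756) x2=(0.2450, 1.5134, -1.9778) x3=(-0.3534, -0.9793, 0.8642)
step 11: x0=(-0.0130, -1.0071, 1.4496) x1=(-2.2438, -1.2183, -1.3796) x2=(0.2653, 1.5132, -1.9761) x3=(-0.3680, -0.9757, 0.8661)
step 12: x0=(0.0203, -0.9841, 1.4587) x1=(-2.2712, -1.2213, -1.3839) x2=(0.2855, 1.5129, -1.9744) x3=(-0.3836, -0.9720, 0.8663)
step 13: x0=(0.0546, -0.9610, 1.4693) x1=(-2.2987, -1.2244, -1.3884) x2=(0.3057, 1.5125, -1.9726) x3=(-0.4001, -0.9682, 0.8649)
step 14: x0=(0.0899, -0.9379, 1.4811) x1=(-2.3264, -1.2273, -1.3931) x2=(0.3258, 1.5121, -1.9708) x3=(-0.4176, -0.9644, 0.8623)
step 15: x0=(0.1261, -0.9148, 1.4940) x1=(-2.3541, -1.2303, -1.3981) x2=(0.3459, 1.5115, -1.9688) x3=(-0.4359, -0.9606, 0.8585)
step 16: x0=(0.1632, -0.8915, 1.5079) x1=(-2.3819, -1.2331, -1.4033) x2=(0.3660, 1.5109, -1.9668) x3=(-0.4550, -0.9568, 0.8538)
step 17: x0=(0.2012, -0.8682, 1.5226) x1=(-2.4099, -1.2360, -1.4087) x2=(0.3860, 1.5102, -1.9647) x3=(-0.4749, -0.9530, 0.8482)
step 18: x0=(0.2398, -0.8447, 1.5380) x1=(-2.4380, -1.2388, -1.4143) x2=(0.4059, 1.5094, -1.9626) x3=(-0.4954, -0.9492, 0.8420)
step 19: x0=(0.2792, -0.8210, 1.5539) x1=(-2.4661, -1.2415, -1.4202) x2=(0.4258, 1.5085, -1.9603) x3=(-0.5165, -0.9455, 0.8351)
step 20: x0=(0.3191, -0.7973, 1.5704) x1=(-2.4944, -1.2442, -1.4262) x2=(0.4457, 1.5075, -1.9580) x3=(-0.5381, -0.9419, 0.8278)
step 21: x0=(0.3596, -0.7734, 1.5874) x1=(-2.5228, -1.2469, -1.4324) x2=(0.4655, 1.5065, -1.9556) x3=(-0.5602, -0.9383, 0.8200)
step 22: x0=(0.4006, -0.7495, 1.6047) x1=(-2.5513, -1.2496, -1.4389) x2=(0.4853, 1.5053, -1.9532) x3=(-0.5827, -0.9347, 0.8118)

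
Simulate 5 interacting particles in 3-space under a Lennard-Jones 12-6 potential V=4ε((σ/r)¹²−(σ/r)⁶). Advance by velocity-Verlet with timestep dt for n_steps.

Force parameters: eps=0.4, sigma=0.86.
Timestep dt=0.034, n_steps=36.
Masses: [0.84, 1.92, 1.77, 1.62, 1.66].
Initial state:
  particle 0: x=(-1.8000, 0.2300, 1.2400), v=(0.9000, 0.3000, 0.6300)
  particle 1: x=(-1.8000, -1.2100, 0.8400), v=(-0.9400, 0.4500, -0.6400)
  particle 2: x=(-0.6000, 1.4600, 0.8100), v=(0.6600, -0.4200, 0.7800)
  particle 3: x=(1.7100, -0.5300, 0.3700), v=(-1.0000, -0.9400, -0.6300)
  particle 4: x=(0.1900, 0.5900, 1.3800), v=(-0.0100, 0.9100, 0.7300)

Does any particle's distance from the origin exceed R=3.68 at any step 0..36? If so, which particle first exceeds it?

step 0: x0=(-1.8000, 0.2300, 1.2400) x1=(-1.8000, -1.2100, 0.8400) x2=(-0.6000, 1.4600, 0.8100) x3=(1.7100, -0.5300, 0.3700) x4=(0.1900, 0.5900, 1.3800)
step 1: x0=(-1.7693, 0.2401, 1.2614) x1=(-1.8320, -1.1946, 0.8183) x2=(-0.5775, 1.4456, 0.8366) x3=(1.6760, -0.5620, 0.3486) x4=(0.1895, 0.6211, 1.4047)
step 2: x0=(-1.7386, 0.2500, 1.2826) x1=(-1.8639, -1.1791, 0.7966) x2=(-0.5547, 1.4309, 0.8634) x3=(1.6420, -0.5939, 0.3272) x4=(0.1888, 0.6524, 1.4293)
step 3: x0=(-1.7077, 0.2597, 1.3038) x1=(-1.8958, -1.1635, 0.7749) x2=(-0.5318, 1.4158, 0.8904) x3=(1.6080, -0.6258, 0.3058) x4=(0.1878, 0.6840, 1.4536)
step 4: x0=(-1.6768, 0.2693, 1.3248) x1=(-1.9278, -1.1478, 0.7533) x2=(-0.5084, 1.4004, 0.9177) x3=(1.5739, -0.6578, 0.2844) x4=(0.1863, 0.7160, 1.4776)
step 5: x0=(-1.6457, 0.2788, 1.3457) x1=(-1.9597, -1.1320, 0.7317) x2=(-0.4848, 1.3845, 0.9454) x3=(1.5399, -0.6897, 0.2630) x4=(0.1844, 0.7484, 1.5012)
step 6: x0=(-1.6145, 0.2882, 1.3665) x1=(-1.9916, -1.1161, 0.7101) x2=(-0.4607, 1.3681, 0.9735) x3=(1.5058, -0.7216, 0.2416) x4=(0.1820, 0.7813, 1.5244)
step 7: x0=(-1.5832, 0.2975, 1.3872) x1=(-2.0234, -1.1002, 0.6886) x2=(-0.4363, 1.3513, 1.0019) x3=(1.4718, -0.7536, 0.2202) x4=(0.1791, 0.8146, 1.5473)
step 8: x0=(-1.5517, 0.3069, 1.4078) x1=(-2.0553, -1.0842, 0.6671) x2=(-0.4117, 1.3342, 1.0305) x3=(1.4377, -0.7855, 0.1988) x4=(0.1760, 0.8480, 1.5699)
step 9: x0=(-1.5201, 0.3163, 1.4283) x1=(-2.0871, -1.0681, 0.6457) x2=(-0.3878, 1.3176, 1.0586) x3=(1.4037, -0.8174, 0.1774) x4=(0.1734, 0.8809, 1.5931)
step 10: x0=(-1.4882, 0.3257, 1.4486) x1=(-2.1189, -1.0519, 0.6242) x2=(-0.3663, 1.3027, 1.0846) x3=(1.3696, -0.8493, 0.1561) x4=(0.1733, 0.9119, 1.6186)
step 11: x0=(-1.4561, 0.3353, 1.4689) x1=(-2.1507, -1.0357, 0.6028) x2=(-0.3501, 1.2915, 1.1053) x3=(1.3356, -0.8812, 0.1347) x4=(0.1787, 0.9388, 1.6497)
step 12: x0=(-1.4237, 0.3450, 1.4890) x1=(-2.1824, -1.0195, 0.5815) x2=(-0.3416, 1.2853, 1.1184) x3=(1.3015, -0.9131, 0.1133) x4=(0.1921, 0.9603, 1.6891)
step 13: x0=(-1.3911, 0.3548, 1.5091) x1=(-2.2142, -1.0033, 0.5601) x2=(-0.3393, 1.2827, 1.1248) x3=(1.2674, -0.9450, 0.0919) x4=(0.2121, 0.9777, 1.7355)
step 14: x0=(-1.3581, 0.3649, 1.5290) x1=(-2.2459, -0.9870, 0.5387) x2=(-0.3403, 1.2817, 1.1279) x3=(1.2333, -0.9769, 0.0706) x4=(0.2353, 0.9934, 1.7856)
step 15: x0=(-1.3247, 0.3753, 1.5488) x1=(-2.2776, -0.9707, 0.5174) x2=(-0.3423, 1.2811, 1.1300) x3=(1.1993, -1.0088, 0.0492) x4=(0.2595, 1.0085, 1.8367)
step 16: x0=(-1.2910, 0.3859, 1.5684) x1=(-2.3093, -0.9544, 0.4961) x2=(-0.3445, 1.2803, 1.1321) x3=(1.1652, -1.0407, 0.0279) x4=(0.2835, 1.0235, 1.8879)
step 17: x0=(-1.2568, 0.3969, 1.5879) x1=(-2.3410, -0.9381, 0.4748) x2=(-0.3465, 1.2792, 1.1348) x3=(1.1311, -1.0725, 0.0065) x4=(0.3072, 1.0388, 1.9385)
step 18: x0=(-1.2221, 0.4082, 1.6072) x1=(-2.3727, -0.9218, 0.4535) x2=(-0.3482, 1.2778, 1.1381) x3=(1.0970, -1.1044, -0.0149) x4=(0.3303, 1.0542, 1.9886)
step 19: x0=(-1.1869, 0.4201, 1.6263) x1=(-2.4044, -0.9055, 0.4322) x2=(-0.3496, 1.2760, 1.1421) x3=(1.0629, -1.1363, -0.0362) x4=(0.3529, 1.0697, 2.0380)
step 20: x0=(-1.1512, 0.4324, 1.6451) x1=(-2.4360, -0.8891, 0.4109) x2=(-0.3510, 1.2739, 1.1466) x3=(1.0288, -1.1682, -0.0576) x4=(0.3750, 1.0853, 2.0870)
step 21: x0=(-1.1148, 0.4453, 1.6636) x1=(-2.4677, -0.8728, 0.3896) x2=(-0.3523, 1.2715, 1.1517) x3=(0.9948, -1.2000, -0.0789) x4=(0.3968, 1.1009, 2.1355)
step 22: x0=(-1.0778, 0.4589, 1.6817) x1=(-2.4993, -0.8564, 0.3683) x2=(-0.3536, 1.2686, 1.1574) x3=(0.9607, -1.2319, -0.1003) x4=(0.4183, 1.1166, 2.1836)
step 23: x0=(-1.0400, 0.4733, 1.6994) x1=(-2.5310, -0.8401, 0.3471) x2=(-0.3550, 1.2654, 1.1635) x3=(0.9266, -1.2638, -0.1216) x4=(0.4394, 1.1324, 2.2315)
step 24: x0=(-1.0014, 0.4885, 1.7166) x1=(-2.5626, -0.8237, 0.3258) x2=(-0.3565, 1.2618, 1.1701) x3=(0.8925, -1.2957, -0.1430) x4=(0.4604, 1.1481, 2.2790)
step 25: x0=(-0.9620, 0.5046, 1.7332) x1=(-2.5943, -0.8073, 0.3045) x2=(-0.3583, 1.2578, 1.1772) x3=(0.8584, -1.3275, -0.1643) x4=(0.4811, 1.1638, 2.3264)
step 26: x0=(-0.9217, 0.5217, 1.7491) x1=(-2.6259, -0.7910, 0.2832) x2=(-0.3603, 1.2532, 1.1848) x3=(0.8243, -1.3594, -0.1857) x4=(0.5017, 1.1795, 2.3735)
step 27: x0=(-0.8805, 0.5399, 1.7642) x1=(-2.6576, -0.7746, 0.2620) x2=(-0.3627, 1.2482, 1.1929) x3=(0.7902, -1.3913, -0.2070) x4=(0.5221, 1.1952, 2.4205)
step 28: x0=(-0.8384, 0.5592, 1.7786) x1=(-2.6892, -0.7582, 0.2407) x2=(-0.3653, 1.2427, 1.2014) x3=(0.7561, -1.4231, -0.2284) x4=(0.5424, 1.2109, 2.4674)
step 29: x0=(-0.7957, 0.5794, 1.7924) x1=(-2.7208, -0.7419, 0.2194) x2=(-0.3681, 1.2368, 1.2104) x3=(0.7220, -1.4550, -0.2497) x4=(0.5625, 1.2265, 2.5141)
step 30: x0=(-0.7526, 0.5999, 1.8059) x1=(-2.7525, -0.7255, 0.1982) x2=(-0.3709, 1.2307, 1.2196) x3=(0.6879, -1.4869, -0.2711) x4=(0.5826, 1.2421, 2.5607)
step 31: x0=(-0.7100, 0.6196, 1.8203) x1=(-2.7841, -0.7091, 0.1769) x2=(-0.3734, 1.2251, 1.2285) x3=(0.6538, -1.5187, -0.2924) x4=(0.6025, 1.2577, 2.6073)
step 32: x0=(-0.6688, 0.6365, 1.8376) x1=(-2.8157, -0.6927, 0.1557) x2=(-0.3752, 1.2208, 1.2361) x3=(0.6197, -1.5506, -0.3137) x4=(0.6223, 1.2733, 2.6537)
step 33: x0=(-0.6301, 0.6483, 1.8602) x1=(-2.8473, -0.6764, 0.1344) x2=(-0.3757, 1.2190, 1.2412) x3=(0.5856, -1.5824, -0.3351) x4=(0.6421, 1.2888, 2.7001)
step 34: x0=(-0.5941, 0.6538, 1.8899) x1=(-2.8790, -0.6600, 0.1131) x2=(-0.3748, 1.2201, 1.2431) x3=(0.5515, -1.6143, -0.3564) x4=(0.6617, 1.3043, 2.7463)
step 35: x0=(-0.5601, 0.6541, 1.9255) x1=(-2.9106, -0.6436, 0.0919) x2=(-0.3730, 1.2238, 1.2422) x3=(0.5174, -1.6462, -0.3778) x4=(0.6813, 1.3198, 2.7925)
step 36: x0=(-0.5268, 0.6517, 1.9647) x1=(-2.9422, -0.6272, 0.0706) x2=(-0.3707, 1.2288, 1.2397) x3=(0.4833, -1.6780, -0.3991) x4=(0.7008, 1.3352, 2.8387)

no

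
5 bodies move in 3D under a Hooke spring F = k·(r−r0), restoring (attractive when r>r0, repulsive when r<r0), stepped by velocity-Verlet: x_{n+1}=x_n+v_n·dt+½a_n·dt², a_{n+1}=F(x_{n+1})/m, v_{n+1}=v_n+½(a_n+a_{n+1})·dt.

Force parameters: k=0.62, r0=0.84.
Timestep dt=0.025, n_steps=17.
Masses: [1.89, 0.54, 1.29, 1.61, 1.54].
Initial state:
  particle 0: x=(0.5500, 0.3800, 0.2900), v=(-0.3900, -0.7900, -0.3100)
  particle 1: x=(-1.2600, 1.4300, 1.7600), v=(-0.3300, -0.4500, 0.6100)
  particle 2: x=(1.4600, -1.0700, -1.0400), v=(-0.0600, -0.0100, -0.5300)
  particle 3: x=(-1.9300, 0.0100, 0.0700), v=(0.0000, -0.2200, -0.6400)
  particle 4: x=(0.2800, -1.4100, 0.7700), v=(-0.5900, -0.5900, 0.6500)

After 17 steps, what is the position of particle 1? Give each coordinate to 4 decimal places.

step 0: x0=(0.5500, 0.3800, 0.2900) x1=(-1.2600, 1.4300, 1.7600) x2=(1.4600, -1.0700, -1.0400) x3=(-1.9300, 0.0100, 0.0700) x4=(0.2800, -1.4100, 0.7700)
step 1: x0=(0.5400, 0.3601, 0.2823) x1=(-1.2668, 1.4167, 1.7734) x2=(1.4576, -1.0697, -1.0525) x3=(-1.9293, 0.0044, 0.0541) x4=(0.2650, -1.4242, 0.7861)
step 2: x0=(0.5295, 0.3399, 0.2746) x1=(-1.2705, 1.3992, 1.7831) x2=(1.4533, -1.0684, -1.0634) x3=(-1.9270, -0.0013, 0.0384) x4=(0.2496, -1.4373, 0.8019)
step 3: x0=(0.5185, 0.3195, 0.2670) x1=(-1.2713, 1.3776, 1.7891) x2=(1.4472, -1.0660, -1.0728) x3=(-1.9233, -0.0072, 0.0230) x4=(0.2337, -1.4494, 0.8174)
step 4: x0=(0.5070, 0.2987, 0.2595) x1=(-1.2691, 1.3519, 1.7914) x2=(1.4392, -1.0626, -1.0807) x3=(-1.9181, -0.0133, 0.0078) x4=(0.2175, -1.4603, 0.8326)
step 5: x0=(0.4950, 0.2778, 0.2521) x1=(-1.2639, 1.3221, 1.7898) x2=(1.4294, -1.0581, -1.0869) x3=(-1.9114, -0.0196, -0.0072) x4=(0.2008, -1.4701, 0.8474)
step 6: x0=(0.4825, 0.2565, 0.2447) x1=(-1.2559, 1.2883, 1.7846) x2=(1.4177, -1.0527, -1.0916) x3=(-1.9033, -0.0260, -0.0219) x4=(0.1836, -1.4789, 0.8618)
step 7: x0=(0.4696, 0.2350, 0.2374) x1=(-1.2449, 1.2506, 1.7755) x2=(1.4042, -1.0464, -1.0947) x3=(-1.8938, -0.0326, -0.0364) x4=(0.1662, -1.4866, 0.8759)
step 8: x0=(0.4562, 0.2133, 0.2303) x1=(-1.2312, 1.2090, 1.7628) x2=(1.3889, -1.0391, -1.0963) x3=(-1.8828, -0.0394, -0.0505) x4=(0.1483, -1.4932, 0.8896)
step 9: x0=(0.4423, 0.1913, 0.2231) x1=(-1.2146, 1.1636, 1.7464) x2=(1.3718, -1.0308, -1.0963) x3=(-1.8704, -0.0465, -0.0644) x4=(0.1301, -1.4988, 0.9028)
step 10: x0=(0.4280, 0.1690, 0.2161) x1=(-1.1954, 1.1146, 1.7263) x2=(1.3530, -1.0217, -1.0947) x3=(-1.8567, -0.0537, -0.0780) x4=(0.1115, -1.5033, 0.9157)
step 11: x0=(0.4132, 0.1466, 0.2092) x1=(-1.1736, 1.0620, 1.7027) x2=(1.3323, -1.0118, -1.0917) x3=(-1.8416, -0.0611, -0.0913) x4=(0.0926, -1.5068, 0.9280)
step 12: x0=(0.3980, 0.1239, 0.2023) x1=(-1.1493, 1.0059, 1.6755) x2=(1.3100, -1.0010, -1.0870) x3=(-1.8251, -0.0687, -0.1043) x4=(0.0734, -1.5093, 0.9400)
step 13: x0=(0.3824, 0.1010, 0.1956) x1=(-1.1225, 0.9466, 1.6450) x2=(1.2859, -0.9894, -1.0809) x3=(-1.8074, -0.0765, -0.1170) x4=(0.0539, -1.5107, 0.9514)
step 14: x0=(0.3664, 0.0779, 0.1889) x1=(-1.0933, 0.8840, 1.6111) x2=(1.2602, -0.9771, -1.0733) x3=(-1.7883, -0.0846, -0.1294) x4=(0.0341, -1.5112, 0.9623)
step 15: x0=(0.3500, 0.0545, 0.1823) x1=(-1.0619, 0.8185, 1.5740) x2=(1.2328, -0.9641, -1.0643) x3=(-1.7680, -0.0929, -0.1415) x4=(0.0140, -1.5107, 0.9727)
step 16: x0=(0.3332, 0.0310, 0.1757) x1=(-1.0284, 0.7501, 1.5338) x2=(1.2038, -0.9504, -1.0538) x3=(-1.7465, -0.1014, -0.1532) x4=(-0.0062, -1.5093, 0.9826)
step 17: x0=(0.3160, 0.0073, 0.1693) x1=(-0.9929, 0.6790, 1.4905) x2=(1.1733, -0.9360, -1.0419) x3=(-1.7237, -0.1101, -0.1647) x4=(-0.0267, -1.5070, 0.9920)

(-0.9929, 0.6790, 1.4905)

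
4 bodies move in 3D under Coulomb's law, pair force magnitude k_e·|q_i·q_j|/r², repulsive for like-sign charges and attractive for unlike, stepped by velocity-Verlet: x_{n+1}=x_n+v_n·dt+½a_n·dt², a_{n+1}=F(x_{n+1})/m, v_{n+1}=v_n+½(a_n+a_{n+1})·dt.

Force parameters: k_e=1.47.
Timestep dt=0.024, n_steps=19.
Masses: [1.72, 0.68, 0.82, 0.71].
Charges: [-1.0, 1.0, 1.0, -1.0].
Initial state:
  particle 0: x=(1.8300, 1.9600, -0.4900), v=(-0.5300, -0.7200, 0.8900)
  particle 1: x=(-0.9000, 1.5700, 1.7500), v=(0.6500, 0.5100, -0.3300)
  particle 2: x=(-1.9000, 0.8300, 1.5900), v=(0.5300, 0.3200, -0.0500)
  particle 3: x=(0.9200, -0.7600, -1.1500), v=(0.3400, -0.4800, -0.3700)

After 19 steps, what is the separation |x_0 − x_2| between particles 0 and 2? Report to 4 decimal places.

step 0: x0=(1.8300, 1.9600, -0.4900) x1=(-0.9000, 1.5700, 1.7500) x2=(-1.9000, 0.8300, 1.5900) x3=(0.9200, -0.7600, -1.1500)
step 1: x0=(1.8173, 1.9427, -0.4686) x1=(-0.8840, 1.5825, 1.7421) x2=(-1.8875, 0.8375, 1.5887) x3=(0.9281, -0.7716, -1.1588)
step 2: x0=(1.8045, 1.9255, -0.4472) x1=(-0.8673, 1.5954, 1.7341) x2=(-1.8754, 0.8446, 1.5873) x3=(0.9361, -0.7832, -1.1676)
step 3: x0=(1.7917, 1.9083, -0.4257) x1=(-0.8499, 1.6087, 1.7262) x2=(-1.8638, 0.8513, 1.5858) x3=(0.9440, -0.7948, -1.1764)
step 4: x0=(1.7788, 1.8912, -0.4042) x1=(-0.8317, 1.6224, 1.7182) x2=(-1.8526, 0.8576, 1.5841) x3=(0.9517, -0.8066, -1.1851)
step 5: x0=(1.7659, 1.8741, -0.3826) x1=(-0.8129, 1.6366, 1.7101) x2=(-1.8418, 0.8635, 1.5823) x3=(0.9594, -0.8184, -1.1937)
step 6: x0=(1.7530, 1.8571, -0.3609) x1=(-0.7933, 1.6512, 1.7020) x2=(-1.8314, 0.8691, 1.5803) x3=(0.9669, -0.8303, -1.2023)
step 7: x0=(1.7400, 1.8401, -0.3392) x1=(-0.7730, 1.6661, 1.6939) x2=(-1.8214, 0.8742, 1.5783) x3=(0.9743, -0.8422, -1.2108)
step 8: x0=(1.7270, 1.8231, -0.3174) x1=(-0.7520, 1.6815, 1.6857) x2=(-1.8118, 0.8791, 1.5761) x3=(0.9817, -0.8542, -1.2193)
step 9: x0=(1.7140, 1.8062, -0.2956) x1=(-0.7304, 1.6973, 1.6774) x2=(-1.8025, 0.8835, 1.5738) x3=(0.9889, -0.8662, -1.2277)
step 10: x0=(1.7008, 1.7893, -0.2737) x1=(-0.7080, 1.7134, 1.6691) x2=(-1.7937, 0.8876, 1.5714) x3=(0.9960, -0.8784, -1.2361)
step 11: x0=(1.6877, 1.7725, -0.2517) x1=(-0.6850, 1.7299, 1.6607) x2=(-1.7851, 0.8914, 1.5689) x3=(1.0030, -0.8905, -1.2445)
step 12: x0=(1.6745, 1.7557, -0.2297) x1=(-0.6614, 1.7468, 1.6522) x2=(-1.7769, 0.8948, 1.5663) x3=(1.0099, -0.9028, -1.2528)
step 13: x0=(1.6612, 1.7390, -0.2076) x1=(-0.6372, 1.7640, 1.6435) x2=(-1.7691, 0.8979, 1.5636) x3=(1.0167, -0.9151, -1.2611)
step 14: x0=(1.6478, 1.7223, -0.1854) x1=(-0.6123, 1.7815, 1.6348) x2=(-1.7615, 0.9007, 1.5609) x3=(1.0235, -0.9274, -1.2693)
step 15: x0=(1.6344, 1.7057, -0.1632) x1=(-0.5868, 1.7993, 1.6260) x2=(-1.7543, 0.9032, 1.5580) x3=(1.0301, -0.9399, -1.2775)
step 16: x0=(1.6210, 1.6891, -0.1409) x1=(-0.5607, 1.8174, 1.6171) x2=(-1.7473, 0.9054, 1.5550) x3=(1.0366, -0.9523, -1.2857)
step 17: x0=(1.6074, 1.6725, -0.1185) x1=(-0.5340, 1.8359, 1.6080) x2=(-1.7406, 0.9073, 1.5520) x3=(1.0431, -0.9649, -1.2939)
step 18: x0=(1.5938, 1.6560, -0.0960) x1=(-0.5067, 1.8545, 1.5989) x2=(-1.7341, 0.9089, 1.5488) x3=(1.0494, -0.9775, -1.3020)
step 19: x0=(1.5802, 1.6396, -0.0735) x1=(-0.4789, 1.8735, 1.5896) x2=(-1.7279, 0.9103, 1.5456) x3=(1.0557, -0.9901, -1.3101)

3.7546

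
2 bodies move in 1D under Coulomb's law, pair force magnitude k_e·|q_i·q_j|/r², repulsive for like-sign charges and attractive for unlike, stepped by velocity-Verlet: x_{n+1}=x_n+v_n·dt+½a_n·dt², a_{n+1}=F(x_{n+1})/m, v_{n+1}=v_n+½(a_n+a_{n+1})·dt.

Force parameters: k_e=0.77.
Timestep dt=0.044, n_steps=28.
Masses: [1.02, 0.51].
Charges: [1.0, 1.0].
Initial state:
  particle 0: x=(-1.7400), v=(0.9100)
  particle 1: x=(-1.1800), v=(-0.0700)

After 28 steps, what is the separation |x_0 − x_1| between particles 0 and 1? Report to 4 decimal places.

2.8581

step 0: x0=(-1.7400) x1=(-1.1800)
step 1: x0=(-1.7023) x1=(-1.1784)
step 2: x0=(-1.6699) x1=(-1.1662)
step 3: x0=(-1.6433) x1=(-1.1424)
step 4: x0=(-1.6225) x1=(-1.1070)
step 5: x0=(-1.6072) x1=(-1.0606)
step 6: x0=(-1.5968) x1=(-1.0044)
step 7: x0=(-1.5905) x1=(-0.9399)
step 8: x0=(-1.5878) x1=(-0.8685)
step 9: x0=(-1.5878) x1=(-0.7914)
step 10: x0=(-1.5901) x1=(-0.7097)
step 11: x0=(-1.5944) x1=(-0.6243)
step 12: x0=(-1.6001) x1=(-0.5357)
step 13: x0=(-1.6072) x1=(-0.4446)
step 14: x0=(-1.6154) x1=(-0.3513)
step 15: x0=(-1.6244) x1=(-0.2561)
step 16: x0=(-1.6343) x1=(-0.1594)
step 17: x0=(-1.6448) x1=(-0.0614)
step 18: x0=(-1.6559) x1=(0.0378)
step 19: x0=(-1.6675) x1=(0.1380)
step 20: x0=(-1.6796) x1=(0.2391)
step 21: x0=(-1.6920) x1=(0.3411)
step 22: x0=(-1.7048) x1=(0.4437)
step 23: x0=(-1.7180) x1=(0.5469)
step 24: x0=(-1.7314) x1=(0.6508)
step 25: x0=(-1.7450) x1=(0.7551)
step 26: x0=(-1.7590) x1=(0.8599)
step 27: x0=(-1.7731) x1=(0.9651)
step 28: x0=(-1.7874) x1=(1.0708)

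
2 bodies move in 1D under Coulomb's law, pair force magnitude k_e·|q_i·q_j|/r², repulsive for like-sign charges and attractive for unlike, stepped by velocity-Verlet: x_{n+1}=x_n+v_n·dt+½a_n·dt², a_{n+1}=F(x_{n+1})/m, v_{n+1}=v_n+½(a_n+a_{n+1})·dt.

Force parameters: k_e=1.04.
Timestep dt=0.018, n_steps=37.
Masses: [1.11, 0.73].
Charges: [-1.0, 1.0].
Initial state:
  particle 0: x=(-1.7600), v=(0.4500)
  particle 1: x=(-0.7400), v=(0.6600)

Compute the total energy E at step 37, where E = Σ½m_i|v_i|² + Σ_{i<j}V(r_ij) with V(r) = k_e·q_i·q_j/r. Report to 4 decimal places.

step 0: x0=(-1.7600) x1=(-0.7400)
step 1: x0=(-1.7518) x1=(-0.7283)
step 2: x0=(-1.7432) x1=(-0.7171)
step 3: x0=(-1.7344) x1=(-0.7063)
step 4: x0=(-1.7253) x1=(-0.6960)
step 5: x0=(-1.7159) x1=(-0.6861)
step 6: x0=(-1.7062) x1=(-0.6766)
step 7: x0=(-1.6962) x1=(-0.6676)
step 8: x0=(-1.6860) x1=(-0.6590)
step 9: x0=(-1.6754) x1=(-0.6508)
step 10: x0=(-1.6646) x1=(-0.6431)
step 11: x0=(-1.6535) x1=(-0.6358)
step 12: x0=(-1.6421) x1=(-0.6290)
step 13: x0=(-1.6303) x1=(-0.6226)
step 14: x0=(-1.6183) x1=(-0.6167)
step 15: x0=(-1.6060) x1=(-0.6112)
step 16: x0=(-1.5934) x1=(-0.6062)
step 17: x0=(-1.5805) x1=(-0.6017)
step 18: x0=(-1.5672) x1=(-0.5976)
step 19: x0=(-1.5536) x1=(-0.5941)
step 20: x0=(-1.5397) x1=(-0.5910)
step 21: x0=(-1.5255) x1=(-0.5885)
step 22: x0=(-1.5109) x1=(-0.5865)
step 23: x0=(-1.4960) x1=(-0.5850)
step 24: x0=(-1.4806) x1=(-0.5841)
step 25: x0=(-1.4650) x1=(-0.5837)
step 26: x0=(-1.4489) x1=(-0.5840)
step 27: x0=(-1.4324) x1=(-0.5848)
step 28: x0=(-1.4155) x1=(-0.5863)
step 29: x0=(-1.3982) x1=(-0.5885)
step 30: x0=(-1.3803) x1=(-0.5914)
step 31: x0=(-1.3620) x1=(-0.5950)
step 32: x0=(-1.3432) x1=(-0.5994)
step 33: x0=(-1.3239) x1=(-0.6047)
step 34: x0=(-1.3039) x1=(-0.6108)
step 35: x0=(-1.2833) x1=(-0.6179)
step 36: x0=(-1.2621) x1=(-0.6260)
step 37: x0=(-1.2401) x1=(-0.6353)
step 0 velocities: v0=(0.4500) v1=(0.6600)
step 0: KE=0.2714, PE=-1.0196, E=-0.7482
step 37 velocities: v0=(1.2462) v1=(-0.5506)
step 37: KE=0.9725, PE=-1.7197, E=-0.7472

-0.7472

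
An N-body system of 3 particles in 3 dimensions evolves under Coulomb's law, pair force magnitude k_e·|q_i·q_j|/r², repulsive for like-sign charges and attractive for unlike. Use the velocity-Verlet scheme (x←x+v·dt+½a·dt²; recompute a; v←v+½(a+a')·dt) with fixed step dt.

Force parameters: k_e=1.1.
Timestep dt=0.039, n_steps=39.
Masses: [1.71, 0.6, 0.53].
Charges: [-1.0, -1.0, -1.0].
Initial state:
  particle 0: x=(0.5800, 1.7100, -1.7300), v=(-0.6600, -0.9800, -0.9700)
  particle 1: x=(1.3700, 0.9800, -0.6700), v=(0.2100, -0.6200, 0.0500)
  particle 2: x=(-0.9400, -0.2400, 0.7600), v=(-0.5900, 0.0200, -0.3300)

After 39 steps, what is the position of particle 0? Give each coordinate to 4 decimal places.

(-0.5018, 0.3039, -3.3819)

step 0: x0=(0.5800, 1.7100, -1.7300) x1=(1.3700, 0.9800, -0.6700) x2=(-0.9400, -0.2400, 0.7600)
step 1: x0=(0.5542, 1.6719, -1.7680) x1=(1.3786, 0.9556, -0.6677) x2=(-0.9632, -0.2394, 0.7473)
step 2: x0=(0.5281, 1.6340, -1.8064) x1=(1.3881, 0.9308, -0.6647) x2=(-0.9868, -0.2390, 0.7350)
step 3: x0=(0.5020, 1.5964, -1.8451) x1=(1.3985, 0.9056, -0.6611) x2=(-1.0108, -0.2389, 0.7230)
step 4: x0=(0.4756, 1.5589, -1.8841) x1=(1.4096, 0.8801, -0.6569) x2=(-1.0352, -0.2391, 0.7113)
step 5: x0=(0.4491, 1.5217, -1.9234) x1=(1.4216, 0.8543, -0.6521) x2=(-1.0599, -0.2396, 0.7000)
step 6: x0=(0.4224, 1.4846, -1.9630) x1=(1.4343, 0.8283, -0.6467) x2=(-1.0851, -0.2403, 0.6891)
step 7: x0=(0.3956, 1.4476, -2.0029) x1=(1.4477, 0.8020, -0.6408) x2=(-1.1106, -0.2412, 0.6785)
step 8: x0=(0.3687, 1.4108, -2.0431) x1=(1.4619, 0.7756, -0.6345) x2=(-1.1366, -0.2424, 0.6682)
step 9: x0=(0.3416, 1.3741, -2.0835) x1=(1.4768, 0.7490, -0.6277) x2=(-1.1629, -0.2438, 0.6583)
step 10: x0=(0.3145, 1.3375, -2.1242) x1=(1.4923, 0.7222, -0.6205) x2=(-1.1896, -0.2455, 0.6487)
step 11: x0=(0.2872, 1.3011, -2.1652) x1=(1.5085, 0.6953, -0.6128) x2=(-1.2167, -0.2473, 0.6395)
step 12: x0=(0.2598, 1.2647, -2.2064) x1=(1.5254, 0.6684, -0.6048) x2=(-1.2442, -0.2494, 0.6305)
step 13: x0=(0.2323, 1.2284, -2.2478) x1=(1.5428, 0.6413, -0.5965) x2=(-1.2721, -0.2516, 0.6219)
step 14: x0=(0.2048, 1.1923, -2.2894) x1=(1.5608, 0.6141, -0.5878) x2=(-1.3004, -0.2541, 0.6136)
step 15: x0=(0.1771, 1.1562, -2.3312) x1=(1.5794, 0.5869, -0.5787) x2=(-1.3290, -0.2567, 0.6057)
step 16: x0=(0.1494, 1.1201, -2.3732) x1=(1.5986, 0.5596, -0.5694) x2=(-1.3580, -0.2595, 0.5980)
step 17: x0=(0.1216, 1.0842, -2.4155) x1=(1.6183, 0.5323, -0.5598) x2=(-1.3873, -0.2625, 0.5906)
step 18: x0=(0.0937, 1.0483, -2.4579) x1=(1.6385, 0.5049, -0.5500) x2=(-1.4171, -0.2656, 0.5836)
step 19: x0=(0.0658, 1.0125, -2.5004) x1=(1.6592, 0.4775, -0.5399) x2=(-1.4471, -0.2689, 0.5768)
step 20: x0=(0.0378, 0.9767, -2.5432) x1=(1.6803, 0.4501, -0.5295) x2=(-1.4776, -0.2723, 0.5703)
step 21: x0=(0.0097, 0.9410, -2.5861) x1=(1.7020, 0.4226, -0.5189) x2=(-1.5083, -0.2759, 0.5641)
step 22: x0=(-0.0184, 0.9053, -2.6292) x1=(1.7241, 0.3951, -0.5081) x2=(-1.5394, -0.2796, 0.5582)
step 23: x0=(-0.0466, 0.8697, -2.6725) x1=(1.7466, 0.3676, -0.4972) x2=(-1.5709, -0.2834, 0.5526)
step 24: x0=(-0.0748, 0.8341, -2.7158) x1=(1.7696, 0.3401, -0.4860) x2=(-1.6027, -0.2873, 0.5472)
step 25: x0=(-0.1030, 0.7986, -2.7594) x1=(1.7929, 0.3125, -0.4746) x2=(-1.6348, -0.2913, 0.5421)
step 26: x0=(-0.1313, 0.7631, -2.8031) x1=(1.8167, 0.2849, -0.4631) x2=(-1.6672, -0.2955, 0.5372)
step 27: x0=(-0.1596, 0.7276, -2.8469) x1=(1.8408, 0.2574, -0.4514) x2=(-1.6999, -0.2997, 0.5326)
step 28: x0=(-0.1880, 0.6921, -2.8908) x1=(1.8653, 0.2298, -0.4395) x2=(-1.7329, -0.3040, 0.5283)
step 29: x0=(-0.2164, 0.6567, -2.9349) x1=(1.8902, 0.2022, -0.4275) x2=(-1.7662, -0.3084, 0.5242)
step 30: x0=(-0.2448, 0.6213, -2.9791) x1=(1.9154, 0.1745, -0.4153) x2=(-1.7998, -0.3129, 0.5203)
step 31: x0=(-0.2733, 0.5860, -3.0234) x1=(1.9410, 0.1469, -0.4030) x2=(-1.8337, -0.3175, 0.5166)
step 32: x0=(-0.3018, 0.5507, -3.0679) x1=(1.9668, 0.1193, -0.3906) x2=(-1.8679, -0.3221, 0.5132)
step 33: x0=(-0.3303, 0.5154, -3.1124) x1=(1.9930, 0.0917, -0.3780) x2=(-1.9023, -0.3268, 0.5100)
step 34: x0=(-0.3588, 0.4801, -3.1571) x1=(2.0195, 0.0640, -0.3653) x2=(-1.9370, -0.3316, 0.5070)
step 35: x0=(-0.3874, 0.4448, -3.2018) x1=(2.0463, 0.0364, -0.3525) x2=(-1.9720, -0.3364, 0.5043)
step 36: x0=(-0.4160, 0.4095, -3.2467) x1=(2.0734, 0.0087, -0.3396) x2=(-2.0072, -0.3413, 0.5017)
step 37: x0=(-0.4446, 0.3743, -3.2917) x1=(2.1007, -0.0190, -0.3266) x2=(-2.0427, -0.3462, 0.4993)
step 38: x0=(-0.4732, 0.3391, -3.3368) x1=(2.1283, -0.0466, -0.3134) x2=(-2.0784, -0.3512, 0.4972)
step 39: x0=(-0.5018, 0.3039, -3.3819) x1=(2.1562, -0.0743, -0.3002) x2=(-2.1143, -0.3562, 0.4952)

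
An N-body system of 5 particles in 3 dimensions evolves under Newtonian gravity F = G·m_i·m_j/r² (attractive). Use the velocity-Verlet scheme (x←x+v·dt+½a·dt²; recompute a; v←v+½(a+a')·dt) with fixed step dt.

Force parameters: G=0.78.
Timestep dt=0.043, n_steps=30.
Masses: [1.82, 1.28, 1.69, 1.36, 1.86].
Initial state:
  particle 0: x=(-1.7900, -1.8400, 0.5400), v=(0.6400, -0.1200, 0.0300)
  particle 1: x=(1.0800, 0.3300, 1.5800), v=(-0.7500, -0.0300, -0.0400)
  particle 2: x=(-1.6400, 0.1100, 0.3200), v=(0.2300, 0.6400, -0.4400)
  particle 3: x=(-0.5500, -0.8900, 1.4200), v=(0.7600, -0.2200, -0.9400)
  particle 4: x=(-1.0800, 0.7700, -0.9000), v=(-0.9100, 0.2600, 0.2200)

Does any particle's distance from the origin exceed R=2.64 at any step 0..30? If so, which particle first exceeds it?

no

step 0: x0=(-1.7900, -1.8400, 0.5400) x1=(1.0800, 0.3300, 1.5800) x2=(-1.6400, 0.1100, 0.3200) x3=(-0.5500, -0.8900, 1.4200) x4=(-1.0800, 0.7700, -0.9000)
step 1: x0=(-1.7622, -1.8445, 0.5414) x1=(1.0473, 0.3285, 1.5781) x2=(-1.6296, 0.1373, 0.3008) x3=(-0.5177, -0.8993, 1.3791) x4=(-1.1193, 0.7807, -0.8899)
step 2: x0=(-1.7337, -1.8478, 0.5428) x1=(1.0136, 0.3266, 1.5758) x2=(-1.6184, 0.1642, 0.2811) x3=(-0.4860, -0.9081, 1.3371) x4=(-1.1589, 0.7906, -0.8783)
step 3: x0=(-1.7046, -1.8498, 0.5444) x1=(0.9790, 0.3243, 1.5730) x2=(-1.6061, 0.1908, 0.2608) x3=(-0.4551, -0.9165, 1.2942) x4=(-1.1988, 0.7994, -0.8653)
step 4: x0=(-1.6748, -1.8505, 0.5461) x1=(0.9435, 0.3216, 1.5698) x2=(-1.5930, 0.2172, 0.2396) x3=(-0.4250, -0.9245, 1.2503) x4=(-1.2390, 0.8072, -0.8508)
step 5: x0=(-1.6443, -1.8500, 0.5480) x1=(0.9069, 0.3184, 1.5662) x2=(-1.5789, 0.2434, 0.2176) x3=(-0.3956, -0.9320, 1.2056) x4=(-1.2794, 0.8140, -0.8345)
step 6: x0=(-1.6132, -1.8483, 0.5499) x1=(0.8694, 0.3147, 1.5620) x2=(-1.5638, 0.2695, 0.1945) x3=(-0.3671, -0.9391, 1.1601) x4=(-1.3201, 0.8195, -0.8165)
step 7: x0=(-1.5814, -1.8452, 0.5519) x1=(0.8308, 0.3104, 1.5573) x2=(-1.5479, 0.2957, 0.1702) x3=(-0.3393, -0.9456, 1.1138) x4=(-1.3610, 0.8238, -0.7965)
step 8: x0=(-1.5489, -1.8409, 0.5539) x1=(0.7912, 0.3057, 1.5521) x2=(-1.5310, 0.3220, 0.1446) x3=(-0.3125, -0.9517, 1.0667) x4=(-1.4020, 0.8268, -0.7744)
step 9: x0=(-1.5157, -1.8353, 0.5561) x1=(0.7506, 0.3003, 1.5462) x2=(-1.5134, 0.3486, 0.1173) x3=(-0.2865, -0.9573, 1.0190) x4=(-1.4430, 0.8282, -0.7499)
step 10: x0=(-1.4817, -1.8284, 0.5583) x1=(0.7089, 0.2943, 1.5397) x2=(-1.4951, 0.3757, 0.0880) x3=(-0.2615, -0.9624, 0.9707) x4=(-1.4841, 0.8280, -0.7229)
step 11: x0=(-1.4470, -1.8201, 0.5605) x1=(0.6662, 0.2878, 1.5325) x2=(-1.4762, 0.4035, 0.0566) x3=(-0.2375, -0.9670, 0.9218) x4=(-1.5249, 0.8259, -0.6930)
step 12: x0=(-1.4114, -1.8105, 0.5627) x1=(0.6225, 0.2805, 1.5245) x2=(-1.4570, 0.4322, 0.0224) x3=(-0.2146, -0.9711, 0.8725) x4=(-1.5653, 0.8218, -0.6598)
step 13: x0=(-1.3751, -1.7996, 0.5650) x1=(0.5777, 0.2726, 1.5158) x2=(-1.4378, 0.4622, -0.0149) x3=(-0.1928, -0.9747, 0.8227) x4=(-1.6048, 0.8152, -0.6229)
step 14: x0=(-1.3380, -1.7873, 0.5672) x1=(0.5318, 0.2640, 1.5062) x2=(-1.4194, 0.4939, -0.0561) x3=(-0.1721, -0.9778, 0.7726) x4=(-1.6430, 0.8059, -0.5817)
step 15: x0=(-1.3000, -1.7735, 0.5694) x1=(0.4850, 0.2546, 1.4958) x2=(-1.4026, 0.5278, -0.1019) x3=(-0.1528, -0.9805, 0.7222) x4=(-1.6789, 0.7933, -0.5354)
step 16: x0=(-1.2610, -1.7584, 0.5715) x1=(0.4371, 0.2446, 1.4844) x2=(-1.3891, 0.5647, -0.1533) x3=(-0.1347, -0.9827, 0.6717) x4=(-1.7110, 0.7768, -0.4832)
step 17: x0=(-1.2212, -1.7417, 0.5736) x1=(0.3882, 0.2338, 1.4721) x2=(-1.3818, 0.6051, -0.2109) x3=(-0.1181, -0.9845, 0.6210) x4=(-1.7367, 0.7559, -0.4245)
step 18: x0=(-1.1804, -1.7236, 0.5754) x1=(0.3383, 0.2222, 1.4587) x2=(-1.3850, 0.6496, -0.2747) x3=(-0.1030, -0.9859, 0.5704) x4=(-1.7518, 0.7301, -0.3594)
step 19: x0=(-1.1386, -1.7039, 0.5772) x1=(0.2874, 0.2098, 1.4442) x2=(-1.4051, 0.6971, -0.3420) x3=(-0.0895, -0.9869, 0.5198) x4=(-1.7509, 0.7003, -0.2902)
step 20: x0=(-1.0958, -1.6826, 0.5787) x1=(0.2356, 0.1967, 1.4287) x2=(-1.4464, 0.7441, -0.4056) x3=(-0.0776, -0.9877, 0.4695) x4=(-1.7297, 0.6697, -0.2236)
step 21: x0=(-1.0519, -1.6597, 0.5799) x1=(0.1829, 0.1827, 1.4119) x2=(-1.5058, 0.7855, -0.4567) x3=(-0.0676, -0.9882, 0.4195) x4=(-1.6912, 0.6429, -0.1674)
step 22: x0=(-1.0069, -1.6350, 0.5808) x1=(0.1292, 0.1680, 1.3939) x2=(-1.5745, 0.8189, -0.4924) x3=(-0.0595, -0.9885, 0.3700) x4=(-1.6434, 0.6221, -0.1245)
step 23: x0=(-0.9607, -1.6086, 0.5813) x1=(0.0745, 0.1524, 1.3747) x2=(-1.6451, 0.8448, -0.5146) x3=(-0.0535, -0.9887, 0.3211) x4=(-1.5927, 0.6070, -0.0931)
step 24: x0=(-0.9133, -1.5803, 0.5814) x1=(0.0190, 0.1360, 1.3541) x2=(-1.7141, 0.8645, -0.5265) x3=(-0.0497, -0.9889, 0.2729) x4=(-1.5425, 0.5961, -0.0701)
step 25: x0=(-0.8647, -1.5501, 0.5809) x1=(-0.0375, 0.1187, 1.3321) x2=(-1.7800, 0.8794, -0.5310) x3=(-0.0481, -0.9890, 0.2257) x4=(-1.4940, 0.5883, -0.0532)
step 26: x0=(-0.8147, -1.5178, 0.5797) x1=(-0.0950, 0.1006, 1.3087) x2=(-1.8423, 0.8907, -0.5299) x3=(-0.0490, -0.9892, 0.1797) x4=(-1.4476, 0.5824, -0.0404)
step 27: x0=(-0.7633, -1.4833, 0.5777) x1=(-0.1534, 0.0816, 1.2837) x2=(-1.9011, 0.8990, -0.5245) x3=(-0.0525, -0.9896, 0.1351) x4=(-1.4033, 0.5778, -0.0306)
step 28: x0=(-0.7105, -1.4466, 0.5747) x1=(-0.2127, 0.0617, 1.2570) x2=(-1.9565, 0.9049, -0.5160) x3=(-0.0587, -0.9901, 0.0921) x4=(-1.3608, 0.5739, -0.0229)
step 29: x0=(-0.6562, -1.4075, 0.5705) x1=(-0.2730, 0.0408, 1.2286) x2=(-2.0087, 0.9088, -0.5048) x3=(-0.0677, -0.9910, 0.0512) x4=(-1.3199, 0.5704, -0.0167)
step 30: x0=(-0.6004, -1.3659, 0.5648) x1=(-0.3342, 0.0190, 1.1983) x2=(-2.0579, 0.9110, -0.4916) x3=(-0.0797, -0.9921, 0.0126) x4=(-1.2804, 0.5669, -0.0114)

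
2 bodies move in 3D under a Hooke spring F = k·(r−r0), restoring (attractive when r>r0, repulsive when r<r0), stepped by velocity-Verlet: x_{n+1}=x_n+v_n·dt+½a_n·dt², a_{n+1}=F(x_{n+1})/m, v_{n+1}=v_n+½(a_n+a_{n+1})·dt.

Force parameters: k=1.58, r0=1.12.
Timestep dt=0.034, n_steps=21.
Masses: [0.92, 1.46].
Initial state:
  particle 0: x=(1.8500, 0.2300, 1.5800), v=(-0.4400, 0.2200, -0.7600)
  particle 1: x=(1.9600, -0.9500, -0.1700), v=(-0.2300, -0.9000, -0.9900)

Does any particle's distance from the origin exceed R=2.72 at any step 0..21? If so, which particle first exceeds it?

no

step 0: x0=(1.8500, 0.2300, 1.5800) x1=(1.9600, -0.9500, -0.1700)
step 1: x0=(1.8351, 0.2369, 1.5533) x1=(1.9521, -0.9803, -0.2031)
step 2: x0=(1.8203, 0.2427, 1.5250) x1=(1.9442, -1.0098, -0.2352)
step 3: x0=(1.8056, 0.2473, 1.4950) x1=(1.9362, -1.0386, -0.2663)
step 4: x0=(1.7911, 0.2506, 1.4633) x1=(1.9282, -1.0665, -0.2962)
step 5: x0=(1.7766, 0.2527, 1.4299) x1=(1.9200, -1.0937, -0.3251)
step 6: x0=(1.7624, 0.2534, 1.3947) x1=(1.9117, -1.1201, -0.3529)
step 7: x0=(1.7482, 0.2528, 1.3579) x1=(1.9034, -1.1456, -0.3796)
step 8: x0=(1.7343, 0.2507, 1.3193) x1=(1.8950, -1.1702, -0.4052)
step 9: x0=(1.7204, 0.2473, 1.2790) x1=(1.8864, -1.1939, -0.4298)
step 10: x0=(1.7068, 0.2425, 1.2370) x1=(1.8778, -1.2167, -0.4533)
step 11: x0=(1.6933, 0.2362, 1.1933) x1=(1.8690, -1.2386, -0.4757)
step 12: x0=(1.6800, 0.2284, 1.1479) x1=(1.8602, -1.2596, -0.4971)
step 13: x0=(1.6669, 0.2192, 1.1010) x1=(1.8512, -1.2797, -0.5174)
step 14: x0=(1.6539, 0.2085, 1.0524) x1=(1.8421, -1.2988, -0.5368)
step 15: x0=(1.6411, 0.1963, 1.0023) x1=(1.8329, -1.3171, -0.5551)
step 16: x0=(1.6286, 0.1827, 0.9507) x1=(1.8236, -1.3344, -0.5726)
step 17: x0=(1.6162, 0.1676, 0.8977) x1=(1.8142, -1.3507, -0.5891)
step 18: x0=(1.6040, 0.1511, 0.8432) x1=(1.8046, -1.3662, -0.6047)
step 19: x0=(1.5919, 0.1331, 0.7874) x1=(1.7949, -1.3808, -0.6195)
step 20: x0=(1.5801, 0.1138, 0.7304) x1=(1.7851, -1.3945, -0.6335)
step 21: x0=(1.5684, 0.0932, 0.6720) x1=(1.7752, -1.4074, -0.6467)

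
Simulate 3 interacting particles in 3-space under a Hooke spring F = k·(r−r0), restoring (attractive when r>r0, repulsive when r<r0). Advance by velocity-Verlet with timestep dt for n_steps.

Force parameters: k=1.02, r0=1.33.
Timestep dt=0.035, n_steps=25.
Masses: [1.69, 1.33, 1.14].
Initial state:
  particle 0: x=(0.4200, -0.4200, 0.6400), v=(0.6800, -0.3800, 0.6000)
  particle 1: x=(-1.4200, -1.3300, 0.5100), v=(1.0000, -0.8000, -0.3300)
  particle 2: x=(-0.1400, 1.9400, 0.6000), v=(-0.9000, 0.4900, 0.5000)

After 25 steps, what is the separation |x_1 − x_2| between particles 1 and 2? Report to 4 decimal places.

step 0: x0=(0.4200, -0.4200, 0.6400) x1=(-1.4200, -1.3300, 0.5100) x2=(-0.1400, 1.9400, 0.6000)
step 1: x0=(0.4435, -0.4330, 0.6610) x1=(-1.3843, -1.3569, 0.4985) x2=(-0.1718, 1.9555, 0.6175)
step 2: x0=(0.4662, -0.4455, 0.6819) x1=(-1.3473, -1.3815, 0.4871) x2=(-0.2041, 1.9674, 0.6349)
step 3: x0=(0.4883, -0.4573, 0.7027) x1=(-1.3091, -1.4039, 0.4759) x2=(-0.2369, 1.9759, 0.6522)
step 4: x0=(0.5097, -0.4686, 0.7235) x1=(-1.2696, -1.4240, 0.4648) x2=(-0.2700, 1.9808, 0.6695)
step 5: x0=(0.5303, -0.4792, 0.7442) x1=(-1.2289, -1.4418, 0.4540) x2=(-0.3034, 1.9820, 0.6866)
step 6: x0=(0.5502, -0.4892, 0.7648) x1=(-1.1872, -1.4572, 0.4434) x2=(-0.3369, 1.9795, 0.7036)
step 7: x0=(0.5693, -0.4985, 0.7853) x1=(-1.1443, -1.4703, 0.4330) x2=(-0.3706, 1.9734, 0.7205)
step 8: x0=(0.5876, -0.5071, 0.8057) x1=(-1.1005, -1.4811, 0.4229) x2=(-0.4043, 1.9636, 0.7372)
step 9: x0=(0.6052, -0.5151, 0.8259) x1=(-1.0558, -1.4896, 0.4132) x2=(-0.4379, 1.9501, 0.7537)
step 10: x0=(0.6220, -0.5224, 0.8461) x1=(-1.0102, -1.4957, 0.4037) x2=(-0.4714, 1.9328, 0.7701)
step 11: x0=(0.6380, -0.5290, 0.8661) x1=(-0.9638, -1.4996, 0.3946) x2=(-0.5046, 1.9119, 0.7862)
step 12: x0=(0.6532, -0.5349, 0.8860) x1=(-0.9166, -1.5012, 0.3859) x2=(-0.5375, 1.8873, 0.8021)
step 13: x0=(0.6675, -0.5401, 0.9057) x1=(-0.8688, -1.5006, 0.3775) x2=(-0.5700, 1.8591, 0.8178)
step 14: x0=(0.6811, -0.5446, 0.9252) x1=(-0.8204, -1.4978, 0.3695) x2=(-0.6020, 1.8273, 0.8332)
step 15: x0=(0.6939, -0.5485, 0.9447) x1=(-0.7715, -1.4929, 0.3620) x2=(-0.6335, 1.7920, 0.8484)
step 16: x0=(0.7059, -0.5516, 0.9639) x1=(-0.7221, -1.4859, 0.3549) x2=(-0.6642, 1.7533, 0.8633)
step 17: x0=(0.7171, -0.5541, 0.9830) x1=(-0.6723, -1.4768, 0.3482) x2=(-0.6943, 1.7111, 0.8779)
step 18: x0=(0.7275, -0.5559, 1.0020) x1=(-0.6222, -1.4657, 0.3419) x2=(-0.7236, 1.6657, 0.8922)
step 19: x0=(0.7372, -0.5571, 1.0208) x1=(-0.5718, -1.4528, 0.3362) x2=(-0.7520, 1.6170, 0.9063)
step 20: x0=(0.7460, -0.5576, 1.0394) x1=(-0.5213, -1.4379, 0.3308) x2=(-0.7795, 1.5652, 0.9201)
step 21: x0=(0.7542, -0.5575, 1.0579) x1=(-0.4706, -1.4213, 0.3259) x2=(-0.8060, 1.5104, 0.9335)
step 22: x0=(0.7615, -0.5567, 1.0762) x1=(-0.4199, -1.4030, 0.3215) x2=(-0.8315, 1.4528, 0.9467)
step 23: x0=(0.7682, -0.5554, 1.0944) x1=(-0.3692, -1.3831, 0.3176) x2=(-0.8559, 1.3923, 0.9595)
step 24: x0=(0.7741, -0.5535, 1.1124) x1=(-0.3185, -1.3616, 0.3140) x2=(-0.8792, 1.3292, 0.9720)
step 25: x0=(0.7793, -0.5510, 1.1303) x1=(-0.2680, -1.3386, 0.3110) x2=(-0.9012, 1.2635, 0.9843)

2.7614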